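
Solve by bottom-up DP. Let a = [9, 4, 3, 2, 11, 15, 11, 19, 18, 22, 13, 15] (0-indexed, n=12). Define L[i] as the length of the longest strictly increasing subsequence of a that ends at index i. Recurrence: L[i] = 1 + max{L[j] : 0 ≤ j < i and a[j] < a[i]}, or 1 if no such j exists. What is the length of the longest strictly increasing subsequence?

5

   i    0    1    2    3    4    5    6    7    8    9   10   11
a[i]    9    4    3    2   11   15   11   19   18   22   13   15
L[i]    1    1    1    1    2    3    2    4    4    5    3    4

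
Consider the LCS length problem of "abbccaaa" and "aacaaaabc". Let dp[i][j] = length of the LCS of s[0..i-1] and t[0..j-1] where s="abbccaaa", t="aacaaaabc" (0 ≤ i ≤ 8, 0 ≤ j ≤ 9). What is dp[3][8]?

2

   ''  a  a  c  a  a  a  a  b  c
''  0  0  0  0  0  0  0  0  0  0
 a  0  1  1  1  1  1  1  1  1  1
 b  0  1  1  1  1  1  1  1  2  2
 b  0  1  1  1  1  1  1  1  2  2
 c  0  1  1  2  2  2  2  2  2  3
 c  0  1  1  2  2  2  2  2  2  3
 a  0  1  2  2  3  3  3  3  3  3
 a  0  1  2  2  3  4  4  4  4  4
 a  0  1  2  2  3  4  5  5  5  5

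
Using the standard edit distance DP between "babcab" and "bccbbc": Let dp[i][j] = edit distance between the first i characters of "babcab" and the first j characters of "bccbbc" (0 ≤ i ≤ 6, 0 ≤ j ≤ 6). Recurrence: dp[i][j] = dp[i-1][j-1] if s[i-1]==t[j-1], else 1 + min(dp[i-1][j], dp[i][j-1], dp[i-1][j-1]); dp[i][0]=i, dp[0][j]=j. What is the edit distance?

   ''  b  c  c  b  b  c
''  0  1  2  3  4  5  6
 b  1  0  1  2  3  4  5
 a  2  1  1  2  3  4  5
 b  3  2  2  2  2  3  4
 c  4  3  2  2  3  3  3
 a  5  4  3  3  3  4  4
 b  6  5  4  4  3  3  4

4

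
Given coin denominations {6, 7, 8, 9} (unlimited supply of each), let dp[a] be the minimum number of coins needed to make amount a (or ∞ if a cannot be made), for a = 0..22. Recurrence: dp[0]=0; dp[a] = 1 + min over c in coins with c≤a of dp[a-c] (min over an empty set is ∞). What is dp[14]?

 a  0  1  2  3  4  5  6  7  8  9 10 11 12 13 14 15 16 17 18 19 20 21 22
dp  0  -  -  -  -  -  1  1  1  1  -  -  2  2  2  2  2  2  2  3  3  3  3
(- denotes ∞ / unreachable)

2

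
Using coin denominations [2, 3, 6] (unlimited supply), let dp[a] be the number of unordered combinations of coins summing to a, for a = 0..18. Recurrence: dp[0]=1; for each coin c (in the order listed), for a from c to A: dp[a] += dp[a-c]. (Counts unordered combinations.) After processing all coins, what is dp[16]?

6

after  coin     0     1     2     3     4     5     6     7     8     9    10    11    12    13    14    15    16    17    18
          2     1     0     1     0     1     0     1     0     1     0     1     0     1     0     1     0     1     0     1
          3     1     0     1     1     1     1     2     1     2     2     2     2     3     2     3     3     3     3     4
          6     1     0     1     1     1     1     3     1     3     3     3     3     6     3     6     6     6     6    10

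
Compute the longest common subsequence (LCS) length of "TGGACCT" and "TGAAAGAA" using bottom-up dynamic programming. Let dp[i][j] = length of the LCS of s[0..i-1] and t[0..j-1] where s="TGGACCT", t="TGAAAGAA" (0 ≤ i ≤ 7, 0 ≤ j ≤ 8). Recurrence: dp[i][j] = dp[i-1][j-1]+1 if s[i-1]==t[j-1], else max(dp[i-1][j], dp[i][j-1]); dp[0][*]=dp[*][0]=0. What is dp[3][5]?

2

   ''  T  G  A  A  A  G  A  A
''  0  0  0  0  0  0  0  0  0
 T  0  1  1  1  1  1  1  1  1
 G  0  1  2  2  2  2  2  2  2
 G  0  1  2  2  2  2  3  3  3
 A  0  1  2  3  3  3  3  4  4
 C  0  1  2  3  3  3  3  4  4
 C  0  1  2  3  3  3  3  4  4
 T  0  1  2  3  3  3  3  4  4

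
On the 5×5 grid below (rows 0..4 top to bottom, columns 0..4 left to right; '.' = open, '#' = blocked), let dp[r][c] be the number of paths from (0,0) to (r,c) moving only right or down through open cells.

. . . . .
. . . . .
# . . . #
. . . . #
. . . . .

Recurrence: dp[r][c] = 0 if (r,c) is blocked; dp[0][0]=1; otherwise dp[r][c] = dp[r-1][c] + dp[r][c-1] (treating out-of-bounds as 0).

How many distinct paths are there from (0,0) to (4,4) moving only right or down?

r\c   0   1   2   3   4
  0   1   1   1   1   1
  1   1   2   3   4   5
  2   0   2   5   9   0
  3   0   2   7  16   0
  4   0   2   9  25  25

25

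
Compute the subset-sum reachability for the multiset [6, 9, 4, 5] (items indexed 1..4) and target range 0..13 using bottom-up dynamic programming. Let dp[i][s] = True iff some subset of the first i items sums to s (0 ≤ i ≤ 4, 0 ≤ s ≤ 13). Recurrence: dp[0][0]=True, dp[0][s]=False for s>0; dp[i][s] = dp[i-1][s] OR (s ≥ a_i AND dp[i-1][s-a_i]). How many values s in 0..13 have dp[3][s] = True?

6

i\s   0   1   2   3   4   5   6   7   8   9  10  11  12  13
  0   T   F   F   F   F   F   F   F   F   F   F   F   F   F
  1   T   F   F   F   F   F   T   F   F   F   F   F   F   F
  2   T   F   F   F   F   F   T   F   F   T   F   F   F   F
  3   T   F   F   F   T   F   T   F   F   T   T   F   F   T
  4   T   F   F   F   T   T   T   F   F   T   T   T   F   T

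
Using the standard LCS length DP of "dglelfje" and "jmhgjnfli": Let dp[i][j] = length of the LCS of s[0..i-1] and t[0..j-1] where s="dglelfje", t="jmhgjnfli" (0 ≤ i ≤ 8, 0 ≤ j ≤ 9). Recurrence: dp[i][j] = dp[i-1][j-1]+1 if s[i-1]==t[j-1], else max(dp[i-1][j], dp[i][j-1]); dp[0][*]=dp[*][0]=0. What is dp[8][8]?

2

   ''  j  m  h  g  j  n  f  l  i
''  0  0  0  0  0  0  0  0  0  0
 d  0  0  0  0  0  0  0  0  0  0
 g  0  0  0  0  1  1  1  1  1  1
 l  0  0  0  0  1  1  1  1  2  2
 e  0  0  0  0  1  1  1  1  2  2
 l  0  0  0  0  1  1  1  1  2  2
 f  0  0  0  0  1  1  1  2  2  2
 j  0  1  1  1  1  2  2  2  2  2
 e  0  1  1  1  1  2  2  2  2  2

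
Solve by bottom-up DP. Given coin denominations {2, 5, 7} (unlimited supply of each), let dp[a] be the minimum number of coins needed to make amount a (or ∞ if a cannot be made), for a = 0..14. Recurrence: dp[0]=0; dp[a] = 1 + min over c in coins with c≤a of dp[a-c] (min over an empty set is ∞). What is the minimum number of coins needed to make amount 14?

2

 a  0  1  2  3  4  5  6  7  8  9 10 11 12 13 14
dp  0  -  1  -  2  1  3  1  4  2  2  3  2  4  2
(- denotes ∞ / unreachable)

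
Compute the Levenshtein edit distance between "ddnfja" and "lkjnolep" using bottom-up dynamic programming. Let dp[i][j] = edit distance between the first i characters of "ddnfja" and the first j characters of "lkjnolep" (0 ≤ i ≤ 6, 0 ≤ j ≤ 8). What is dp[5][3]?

   ''  l  k  j  n  o  l  e  p
''  0  1  2  3  4  5  6  7  8
 d  1  1  2  3  4  5  6  7  8
 d  2  2  2  3  4  5  6  7  8
 n  3  3  3  3  3  4  5  6  7
 f  4  4  4  4  4  4  5  6  7
 j  5  5  5  4  5  5  5  6  7
 a  6  6  6  5  5  6  6  6  7

4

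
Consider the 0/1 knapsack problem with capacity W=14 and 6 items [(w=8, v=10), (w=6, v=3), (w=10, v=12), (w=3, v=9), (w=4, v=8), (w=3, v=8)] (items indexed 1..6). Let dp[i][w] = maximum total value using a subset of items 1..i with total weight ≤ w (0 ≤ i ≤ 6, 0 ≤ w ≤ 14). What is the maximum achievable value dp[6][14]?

i\w   0   1   2   3   4   5   6   7   8   9  10  11  12  13  14
  0   0   0   0   0   0   0   0   0   0   0   0   0   0   0   0
  1   0   0   0   0   0   0   0   0  10  10  10  10  10  10  10
  2   0   0   0   0   0   0   3   3  10  10  10  10  10  10  13
  3   0   0   0   0   0   0   3   3  10  10  12  12  12  12  13
  4   0   0   0   9   9   9   9   9  10  12  12  19  19  21  21
  5   0   0   0   9   9   9   9  17  17  17  17  19  19  21  21
  6   0   0   0   9   9   9  17  17  17  17  25  25  25  25  27

27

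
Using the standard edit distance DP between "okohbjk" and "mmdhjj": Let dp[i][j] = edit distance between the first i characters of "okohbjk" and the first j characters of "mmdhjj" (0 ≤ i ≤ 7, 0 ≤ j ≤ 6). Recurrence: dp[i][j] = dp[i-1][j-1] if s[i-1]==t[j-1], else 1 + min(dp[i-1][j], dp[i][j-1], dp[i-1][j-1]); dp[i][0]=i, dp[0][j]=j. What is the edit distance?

5

   ''  m  m  d  h  j  j
''  0  1  2  3  4  5  6
 o  1  1  2  3  4  5  6
 k  2  2  2  3  4  5  6
 o  3  3  3  3  4  5  6
 h  4  4  4  4  3  4  5
 b  5  5  5  5  4  4  5
 j  6  6  6  6  5  4  4
 k  7  7  7  7  6  5  5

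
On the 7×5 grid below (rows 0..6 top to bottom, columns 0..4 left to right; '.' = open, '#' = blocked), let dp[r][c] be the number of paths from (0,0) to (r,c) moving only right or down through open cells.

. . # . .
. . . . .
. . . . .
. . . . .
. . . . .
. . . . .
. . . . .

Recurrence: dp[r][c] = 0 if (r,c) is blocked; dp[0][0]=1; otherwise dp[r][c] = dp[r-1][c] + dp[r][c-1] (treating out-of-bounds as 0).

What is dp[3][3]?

16

r\c   0   1   2   3   4
  0   1   1   0   0   0
  1   1   2   2   2   2
  2   1   3   5   7   9
  3   1   4   9  16  25
  4   1   5  14  30  55
  5   1   6  20  50 105
  6   1   7  27  77 182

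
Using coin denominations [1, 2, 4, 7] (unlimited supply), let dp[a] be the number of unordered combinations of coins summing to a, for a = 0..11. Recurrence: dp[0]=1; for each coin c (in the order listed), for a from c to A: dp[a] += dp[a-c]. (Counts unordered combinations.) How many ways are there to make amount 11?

16

after  coin     0     1     2     3     4     5     6     7     8     9    10    11
          1     1     1     1     1     1     1     1     1     1     1     1     1
          2     1     1     2     2     3     3     4     4     5     5     6     6
          4     1     1     2     2     4     4     6     6     9     9    12    12
          7     1     1     2     2     4     4     6     7    10    11    14    16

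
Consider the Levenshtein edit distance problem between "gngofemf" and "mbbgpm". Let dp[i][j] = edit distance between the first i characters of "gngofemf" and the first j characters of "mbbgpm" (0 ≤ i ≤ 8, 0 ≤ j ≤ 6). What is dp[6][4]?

6

   ''  m  b  b  g  p  m
''  0  1  2  3  4  5  6
 g  1  1  2  3  3  4  5
 n  2  2  2  3  4  4  5
 g  3  3  3  3  3  4  5
 o  4  4  4  4  4  4  5
 f  5  5  5  5  5  5  5
 e  6  6  6  6  6  6  6
 m  7  6  7  7  7  7  6
 f  8  7  7  8  8  8  7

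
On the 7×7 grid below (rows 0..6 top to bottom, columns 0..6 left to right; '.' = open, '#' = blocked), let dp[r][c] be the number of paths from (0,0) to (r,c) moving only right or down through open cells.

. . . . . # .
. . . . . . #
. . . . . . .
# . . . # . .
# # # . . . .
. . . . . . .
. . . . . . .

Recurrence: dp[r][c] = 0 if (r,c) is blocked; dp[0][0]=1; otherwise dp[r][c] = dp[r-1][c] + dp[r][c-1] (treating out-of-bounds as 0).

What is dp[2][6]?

r\c   0   1   2   3   4   5   6
  0   1   1   1   1   1   0   0
  1   1   2   3   4   5   5   0
  2   1   3   6  10  15  20  20
  3   0   3   9  19   0  20  40
  4   0   0   0  19  19  39  79
  5   0   0   0  19  38  77 156
  6   0   0   0  19  57 134 290

20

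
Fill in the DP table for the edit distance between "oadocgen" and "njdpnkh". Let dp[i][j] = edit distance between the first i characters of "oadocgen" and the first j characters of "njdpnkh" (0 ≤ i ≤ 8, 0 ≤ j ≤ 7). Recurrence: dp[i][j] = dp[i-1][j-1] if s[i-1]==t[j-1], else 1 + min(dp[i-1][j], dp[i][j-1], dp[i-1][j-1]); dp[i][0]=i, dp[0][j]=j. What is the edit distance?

   ''  n  j  d  p  n  k  h
''  0  1  2  3  4  5  6  7
 o  1  1  2  3  4  5  6  7
 a  2  2  2  3  4  5  6  7
 d  3  3  3  2  3  4  5  6
 o  4  4  4  3  3  4  5  6
 c  5  5  5  4  4  4  5  6
 g  6  6  6  5  5  5  5  6
 e  7  7  7  6  6  6  6  6
 n  8  7  8  7  7  6  7  7

7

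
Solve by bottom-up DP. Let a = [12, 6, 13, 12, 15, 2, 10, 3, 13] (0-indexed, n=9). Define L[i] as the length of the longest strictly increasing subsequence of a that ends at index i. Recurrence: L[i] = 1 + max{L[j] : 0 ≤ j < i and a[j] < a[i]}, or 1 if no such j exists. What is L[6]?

2

   i    0    1    2    3    4    5    6    7    8
a[i]   12    6   13   12   15    2   10    3   13
L[i]    1    1    2    2    3    1    2    2    3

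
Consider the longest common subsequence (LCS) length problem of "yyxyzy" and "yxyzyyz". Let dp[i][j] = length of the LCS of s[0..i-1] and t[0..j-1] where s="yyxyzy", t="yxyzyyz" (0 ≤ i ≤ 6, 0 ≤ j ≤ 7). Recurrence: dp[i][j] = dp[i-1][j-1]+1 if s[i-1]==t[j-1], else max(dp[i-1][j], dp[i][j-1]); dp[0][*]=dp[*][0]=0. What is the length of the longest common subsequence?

   ''  y  x  y  z  y  y  z
''  0  0  0  0  0  0  0  0
 y  0  1  1  1  1  1  1  1
 y  0  1  1  2  2  2  2  2
 x  0  1  2  2  2  2  2  2
 y  0  1  2  3  3  3  3  3
 z  0  1  2  3  4  4  4  4
 y  0  1  2  3  4  5  5  5

5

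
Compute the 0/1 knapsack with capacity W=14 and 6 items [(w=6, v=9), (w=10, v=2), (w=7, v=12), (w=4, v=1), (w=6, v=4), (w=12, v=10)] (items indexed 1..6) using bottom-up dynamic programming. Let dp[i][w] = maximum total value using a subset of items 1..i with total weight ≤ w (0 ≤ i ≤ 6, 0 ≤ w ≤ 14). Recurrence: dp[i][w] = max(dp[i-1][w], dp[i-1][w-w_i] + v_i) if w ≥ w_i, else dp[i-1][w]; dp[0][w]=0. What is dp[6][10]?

i\w   0   1   2   3   4   5   6   7   8   9  10  11  12  13  14
  0   0   0   0   0   0   0   0   0   0   0   0   0   0   0   0
  1   0   0   0   0   0   0   9   9   9   9   9   9   9   9   9
  2   0   0   0   0   0   0   9   9   9   9   9   9   9   9   9
  3   0   0   0   0   0   0   9  12  12  12  12  12  12  21  21
  4   0   0   0   0   1   1   9  12  12  12  12  13  13  21  21
  5   0   0   0   0   1   1   9  12  12  12  12  13  13  21  21
  6   0   0   0   0   1   1   9  12  12  12  12  13  13  21  21

12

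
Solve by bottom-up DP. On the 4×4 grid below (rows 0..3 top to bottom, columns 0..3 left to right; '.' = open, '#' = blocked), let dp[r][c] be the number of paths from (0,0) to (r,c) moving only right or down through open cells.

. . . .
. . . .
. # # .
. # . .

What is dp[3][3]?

r\c   0   1   2   3
  0   1   1   1   1
  1   1   2   3   4
  2   1   0   0   4
  3   1   0   0   4

4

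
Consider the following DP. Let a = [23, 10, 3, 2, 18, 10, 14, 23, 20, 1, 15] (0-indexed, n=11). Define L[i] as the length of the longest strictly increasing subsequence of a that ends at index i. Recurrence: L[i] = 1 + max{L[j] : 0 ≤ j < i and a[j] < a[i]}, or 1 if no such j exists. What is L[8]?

4

   i    0    1    2    3    4    5    6    7    8    9   10
a[i]   23   10    3    2   18   10   14   23   20    1   15
L[i]    1    1    1    1    2    2    3    4    4    1    4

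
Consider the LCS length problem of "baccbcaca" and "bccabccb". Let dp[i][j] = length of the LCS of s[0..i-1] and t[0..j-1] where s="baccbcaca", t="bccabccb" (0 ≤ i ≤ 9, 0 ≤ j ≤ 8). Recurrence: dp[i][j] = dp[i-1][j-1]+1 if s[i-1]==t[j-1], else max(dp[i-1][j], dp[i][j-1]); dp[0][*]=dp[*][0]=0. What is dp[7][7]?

5

   ''  b  c  c  a  b  c  c  b
''  0  0  0  0  0  0  0  0  0
 b  0  1  1  1  1  1  1  1  1
 a  0  1  1  1  2  2  2  2  2
 c  0  1  2  2  2  2  3  3  3
 c  0  1  2  3  3  3  3  4  4
 b  0  1  2  3  3  4  4  4  5
 c  0  1  2  3  3  4  5  5  5
 a  0  1  2  3  4  4  5  5  5
 c  0  1  2  3  4  4  5  6  6
 a  0  1  2  3  4  4  5  6  6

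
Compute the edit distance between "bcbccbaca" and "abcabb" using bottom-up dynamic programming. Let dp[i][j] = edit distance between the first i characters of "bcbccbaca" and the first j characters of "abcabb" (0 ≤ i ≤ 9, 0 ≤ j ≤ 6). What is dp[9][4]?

   ''  a  b  c  a  b  b
''  0  1  2  3  4  5  6
 b  1  1  1  2  3  4  5
 c  2  2  2  1  2  3  4
 b  3  3  2  2  2  2  3
 c  4  4  3  2  3  3  3
 c  5  5  4  3  3  4  4
 b  6  6  5  4  4  3  4
 a  7  6  6  5  4  4  4
 c  8  7  7  6  5  5  5
 a  9  8  8  7  6  6  6

6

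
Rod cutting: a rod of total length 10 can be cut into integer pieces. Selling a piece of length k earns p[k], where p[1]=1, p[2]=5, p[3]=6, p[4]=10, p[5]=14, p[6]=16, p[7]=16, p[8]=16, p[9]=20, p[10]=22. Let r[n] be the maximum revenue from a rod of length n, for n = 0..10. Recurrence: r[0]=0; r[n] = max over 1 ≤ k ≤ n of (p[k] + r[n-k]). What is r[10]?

28

   n    0    1    2    3    4    5    6    7    8    9   10
r[n]    0    1    5    6   10   14   16   19   21   24   28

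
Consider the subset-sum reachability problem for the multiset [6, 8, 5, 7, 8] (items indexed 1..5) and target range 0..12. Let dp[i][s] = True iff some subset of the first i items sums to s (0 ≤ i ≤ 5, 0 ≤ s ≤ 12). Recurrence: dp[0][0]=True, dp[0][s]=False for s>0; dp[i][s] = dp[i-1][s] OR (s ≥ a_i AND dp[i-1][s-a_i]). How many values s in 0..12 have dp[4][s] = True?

7

i\s   0   1   2   3   4   5   6   7   8   9  10  11  12
  0   T   F   F   F   F   F   F   F   F   F   F   F   F
  1   T   F   F   F   F   F   T   F   F   F   F   F   F
  2   T   F   F   F   F   F   T   F   T   F   F   F   F
  3   T   F   F   F   F   T   T   F   T   F   F   T   F
  4   T   F   F   F   F   T   T   T   T   F   F   T   T
  5   T   F   F   F   F   T   T   T   T   F   F   T   T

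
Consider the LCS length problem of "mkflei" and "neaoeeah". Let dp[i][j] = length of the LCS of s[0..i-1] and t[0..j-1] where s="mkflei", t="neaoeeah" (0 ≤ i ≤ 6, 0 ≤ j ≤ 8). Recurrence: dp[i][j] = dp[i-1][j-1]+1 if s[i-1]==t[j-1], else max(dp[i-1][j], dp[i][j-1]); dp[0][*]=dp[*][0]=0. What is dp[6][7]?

   ''  n  e  a  o  e  e  a  h
''  0  0  0  0  0  0  0  0  0
 m  0  0  0  0  0  0  0  0  0
 k  0  0  0  0  0  0  0  0  0
 f  0  0  0  0  0  0  0  0  0
 l  0  0  0  0  0  0  0  0  0
 e  0  0  1  1  1  1  1  1  1
 i  0  0  1  1  1  1  1  1  1

1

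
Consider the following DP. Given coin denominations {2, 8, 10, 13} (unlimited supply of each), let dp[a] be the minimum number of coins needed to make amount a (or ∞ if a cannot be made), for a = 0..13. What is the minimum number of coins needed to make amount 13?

 a  0  1  2  3  4  5  6  7  8  9 10 11 12 13
dp  0  -  1  -  2  -  3  -  1  -  1  -  2  1
(- denotes ∞ / unreachable)

1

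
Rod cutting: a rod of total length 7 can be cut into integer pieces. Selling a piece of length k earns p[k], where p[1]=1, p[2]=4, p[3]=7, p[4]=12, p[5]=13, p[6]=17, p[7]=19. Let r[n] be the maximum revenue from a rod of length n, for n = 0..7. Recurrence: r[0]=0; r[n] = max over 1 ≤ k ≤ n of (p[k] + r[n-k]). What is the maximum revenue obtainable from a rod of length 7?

   n    0    1    2    3    4    5    6    7
r[n]    0    1    4    7   12   13   17   19

19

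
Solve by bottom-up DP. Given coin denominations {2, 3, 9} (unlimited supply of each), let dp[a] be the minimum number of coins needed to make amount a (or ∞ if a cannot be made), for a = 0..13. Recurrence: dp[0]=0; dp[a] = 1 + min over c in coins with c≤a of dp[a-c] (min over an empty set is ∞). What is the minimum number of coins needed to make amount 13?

 a  0  1  2  3  4  5  6  7  8  9 10 11 12 13
dp  0  -  1  1  2  2  2  3  3  1  4  2  2  3
(- denotes ∞ / unreachable)

3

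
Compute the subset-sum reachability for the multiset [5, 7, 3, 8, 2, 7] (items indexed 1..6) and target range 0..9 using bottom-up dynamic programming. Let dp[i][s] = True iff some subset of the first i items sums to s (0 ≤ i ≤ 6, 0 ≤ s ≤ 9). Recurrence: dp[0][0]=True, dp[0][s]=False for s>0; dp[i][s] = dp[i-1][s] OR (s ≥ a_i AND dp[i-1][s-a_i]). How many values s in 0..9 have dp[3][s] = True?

i\s   0   1   2   3   4   5   6   7   8   9
  0   T   F   F   F   F   F   F   F   F   F
  1   T   F   F   F   F   T   F   F   F   F
  2   T   F   F   F   F   T   F   T   F   F
  3   T   F   F   T   F   T   F   T   T   F
  4   T   F   F   T   F   T   F   T   T   F
  5   T   F   T   T   F   T   F   T   T   T
  6   T   F   T   T   F   T   F   T   T   T

5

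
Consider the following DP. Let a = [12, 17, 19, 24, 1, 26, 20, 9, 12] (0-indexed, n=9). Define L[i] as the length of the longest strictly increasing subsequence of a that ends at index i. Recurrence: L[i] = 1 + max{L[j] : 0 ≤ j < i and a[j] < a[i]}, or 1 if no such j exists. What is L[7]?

2

   i    0    1    2    3    4    5    6    7    8
a[i]   12   17   19   24    1   26   20    9   12
L[i]    1    2    3    4    1    5    4    2    3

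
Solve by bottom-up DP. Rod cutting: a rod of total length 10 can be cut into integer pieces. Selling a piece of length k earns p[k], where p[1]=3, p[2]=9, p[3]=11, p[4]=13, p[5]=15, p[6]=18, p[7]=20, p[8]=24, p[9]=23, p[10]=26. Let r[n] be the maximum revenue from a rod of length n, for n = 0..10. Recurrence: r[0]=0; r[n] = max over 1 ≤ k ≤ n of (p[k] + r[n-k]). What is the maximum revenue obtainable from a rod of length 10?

   n    0    1    2    3    4    5    6    7    8    9   10
r[n]    0    3    9   12   18   21   27   30   36   39   45

45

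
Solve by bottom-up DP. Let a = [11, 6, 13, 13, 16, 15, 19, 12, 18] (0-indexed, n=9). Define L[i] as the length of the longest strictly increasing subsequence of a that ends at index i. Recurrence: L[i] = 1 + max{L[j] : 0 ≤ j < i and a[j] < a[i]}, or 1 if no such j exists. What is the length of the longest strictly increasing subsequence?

   i    0    1    2    3    4    5    6    7    8
a[i]   11    6   13   13   16   15   19   12   18
L[i]    1    1    2    2    3    3    4    2    4

4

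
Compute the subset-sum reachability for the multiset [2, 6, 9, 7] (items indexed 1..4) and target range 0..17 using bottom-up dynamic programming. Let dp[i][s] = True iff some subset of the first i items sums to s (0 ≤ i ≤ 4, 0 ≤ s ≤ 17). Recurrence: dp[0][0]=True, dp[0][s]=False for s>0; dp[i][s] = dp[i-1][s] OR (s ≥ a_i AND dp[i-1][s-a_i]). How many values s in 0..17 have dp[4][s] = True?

11

i\s   0   1   2   3   4   5   6   7   8   9  10  11  12  13  14  15  16  17
  0   T   F   F   F   F   F   F   F   F   F   F   F   F   F   F   F   F   F
  1   T   F   T   F   F   F   F   F   F   F   F   F   F   F   F   F   F   F
  2   T   F   T   F   F   F   T   F   T   F   F   F   F   F   F   F   F   F
  3   T   F   T   F   F   F   T   F   T   T   F   T   F   F   F   T   F   T
  4   T   F   T   F   F   F   T   T   T   T   F   T   F   T   F   T   T   T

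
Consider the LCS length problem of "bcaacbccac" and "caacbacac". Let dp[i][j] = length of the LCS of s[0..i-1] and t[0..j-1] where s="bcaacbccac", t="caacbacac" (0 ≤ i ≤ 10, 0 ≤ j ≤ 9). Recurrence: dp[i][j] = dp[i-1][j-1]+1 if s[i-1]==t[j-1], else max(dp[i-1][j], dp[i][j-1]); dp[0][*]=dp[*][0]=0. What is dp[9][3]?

   ''  c  a  a  c  b  a  c  a  c
''  0  0  0  0  0  0  0  0  0  0
 b  0  0  0  0  0  1  1  1  1  1
 c  0  1  1  1  1  1  1  2  2  2
 a  0  1  2  2  2  2  2  2  3  3
 a  0  1  2  3  3  3  3  3  3  3
 c  0  1  2  3  4  4  4  4  4  4
 b  0  1  2  3  4  5  5  5  5  5
 c  0  1  2  3  4  5  5  6  6  6
 c  0  1  2  3  4  5  5  6  6  7
 a  0  1  2  3  4  5  6  6  7  7
 c  0  1  2  3  4  5  6  7  7  8

3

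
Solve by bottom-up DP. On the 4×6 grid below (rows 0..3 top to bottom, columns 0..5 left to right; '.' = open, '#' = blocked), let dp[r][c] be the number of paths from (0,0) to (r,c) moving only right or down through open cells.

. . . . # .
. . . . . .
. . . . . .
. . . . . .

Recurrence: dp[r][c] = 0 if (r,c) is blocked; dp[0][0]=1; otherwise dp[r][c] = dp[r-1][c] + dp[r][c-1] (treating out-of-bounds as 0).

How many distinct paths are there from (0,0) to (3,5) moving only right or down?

52

r\c   0   1   2   3   4   5
  0   1   1   1   1   0   0
  1   1   2   3   4   4   4
  2   1   3   6  10  14  18
  3   1   4  10  20  34  52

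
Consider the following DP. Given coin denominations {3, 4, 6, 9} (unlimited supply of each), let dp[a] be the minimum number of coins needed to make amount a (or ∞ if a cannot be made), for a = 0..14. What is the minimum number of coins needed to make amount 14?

 a  0  1  2  3  4  5  6  7  8  9 10 11 12 13 14
dp  0  -  -  1  1  -  1  2  2  1  2  3  2  2  3
(- denotes ∞ / unreachable)

3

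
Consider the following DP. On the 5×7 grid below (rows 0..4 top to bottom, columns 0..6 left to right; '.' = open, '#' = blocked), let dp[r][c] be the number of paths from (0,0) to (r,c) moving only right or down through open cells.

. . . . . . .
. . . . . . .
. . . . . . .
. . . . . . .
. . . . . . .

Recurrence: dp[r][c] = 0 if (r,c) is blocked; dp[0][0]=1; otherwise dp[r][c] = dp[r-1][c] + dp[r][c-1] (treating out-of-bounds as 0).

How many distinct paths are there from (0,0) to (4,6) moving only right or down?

210

r\c   0   1   2   3   4   5   6
  0   1   1   1   1   1   1   1
  1   1   2   3   4   5   6   7
  2   1   3   6  10  15  21  28
  3   1   4  10  20  35  56  84
  4   1   5  15  35  70 126 210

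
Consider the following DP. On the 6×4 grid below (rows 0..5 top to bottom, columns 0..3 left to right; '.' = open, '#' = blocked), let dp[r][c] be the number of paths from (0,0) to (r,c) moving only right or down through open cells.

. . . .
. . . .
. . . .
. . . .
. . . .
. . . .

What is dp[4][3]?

r\c   0   1   2   3
  0   1   1   1   1
  1   1   2   3   4
  2   1   3   6  10
  3   1   4  10  20
  4   1   5  15  35
  5   1   6  21  56

35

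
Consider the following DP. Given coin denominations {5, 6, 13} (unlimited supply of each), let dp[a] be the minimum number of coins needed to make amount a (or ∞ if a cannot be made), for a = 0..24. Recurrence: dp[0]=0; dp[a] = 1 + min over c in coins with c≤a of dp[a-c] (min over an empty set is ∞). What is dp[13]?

1

 a  0  1  2  3  4  5  6  7  8  9 10 11 12 13 14 15 16 17 18 19 20 21 22 23 24
dp  0  -  -  -  -  1  1  -  -  -  2  2  2  1  -  3  3  3  2  2  4  4  4  3  3
(- denotes ∞ / unreachable)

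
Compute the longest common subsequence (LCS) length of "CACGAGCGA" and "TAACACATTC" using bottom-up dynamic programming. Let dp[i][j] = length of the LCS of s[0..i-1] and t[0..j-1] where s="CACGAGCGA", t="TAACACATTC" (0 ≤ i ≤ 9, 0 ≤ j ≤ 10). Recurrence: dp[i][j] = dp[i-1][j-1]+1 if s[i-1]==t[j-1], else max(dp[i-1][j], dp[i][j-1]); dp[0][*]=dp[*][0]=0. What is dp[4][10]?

   ''  T  A  A  C  A  C  A  T  T  C
''  0  0  0  0  0  0  0  0  0  0  0
 C  0  0  0  0  1  1  1  1  1  1  1
 A  0  0  1  1  1  2  2  2  2  2  2
 C  0  0  1  1  2  2  3  3  3  3  3
 G  0  0  1  1  2  2  3  3  3  3  3
 A  0  0  1  2  2  3  3  4  4  4  4
 G  0  0  1  2  2  3  3  4  4  4  4
 C  0  0  1  2  3  3  4  4  4  4  5
 G  0  0  1  2  3  3  4  4  4  4  5
 A  0  0  1  2  3  4  4  5  5  5  5

3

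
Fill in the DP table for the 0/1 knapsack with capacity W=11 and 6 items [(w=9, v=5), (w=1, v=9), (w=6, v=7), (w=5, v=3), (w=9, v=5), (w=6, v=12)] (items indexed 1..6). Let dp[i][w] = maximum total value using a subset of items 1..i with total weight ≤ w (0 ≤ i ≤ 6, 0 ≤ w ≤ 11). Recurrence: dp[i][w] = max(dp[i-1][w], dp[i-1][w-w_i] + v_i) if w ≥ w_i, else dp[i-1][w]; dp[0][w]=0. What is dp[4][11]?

16

i\w   0   1   2   3   4   5   6   7   8   9  10  11
  0   0   0   0   0   0   0   0   0   0   0   0   0
  1   0   0   0   0   0   0   0   0   0   5   5   5
  2   0   9   9   9   9   9   9   9   9   9  14  14
  3   0   9   9   9   9   9   9  16  16  16  16  16
  4   0   9   9   9   9   9  12  16  16  16  16  16
  5   0   9   9   9   9   9  12  16  16  16  16  16
  6   0   9   9   9   9   9  12  21  21  21  21  21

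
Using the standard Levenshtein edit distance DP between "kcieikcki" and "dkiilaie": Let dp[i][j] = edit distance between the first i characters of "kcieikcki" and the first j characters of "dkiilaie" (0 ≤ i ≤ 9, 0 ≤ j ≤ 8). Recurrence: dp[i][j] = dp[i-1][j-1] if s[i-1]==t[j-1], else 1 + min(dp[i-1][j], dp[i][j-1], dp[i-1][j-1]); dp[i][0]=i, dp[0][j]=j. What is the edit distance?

7

   ''  d  k  i  i  l  a  i  e
''  0  1  2  3  4  5  6  7  8
 k  1  1  1  2  3  4  5  6  7
 c  2  2  2  2  3  4  5  6  7
 i  3  3  3  2  2  3  4  5  6
 e  4  4  4  3  3  3  4  5  5
 i  5  5  5  4  3  4  4  4  5
 k  6  6  5  5  4  4  5  5  5
 c  7  7  6  6  5  5  5  6  6
 k  8  8  7  7  6  6  6  6  7
 i  9  9  8  7  7  7  7  6  7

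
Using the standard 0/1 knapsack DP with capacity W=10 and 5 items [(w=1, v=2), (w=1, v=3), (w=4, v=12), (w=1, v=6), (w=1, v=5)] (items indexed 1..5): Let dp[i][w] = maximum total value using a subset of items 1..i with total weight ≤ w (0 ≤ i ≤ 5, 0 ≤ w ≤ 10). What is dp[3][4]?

i\w   0   1   2   3   4   5   6   7   8   9  10
  0   0   0   0   0   0   0   0   0   0   0   0
  1   0   2   2   2   2   2   2   2   2   2   2
  2   0   3   5   5   5   5   5   5   5   5   5
  3   0   3   5   5  12  15  17  17  17  17  17
  4   0   6   9  11  12  18  21  23  23  23  23
  5   0   6  11  14  16  18  23  26  28  28  28

12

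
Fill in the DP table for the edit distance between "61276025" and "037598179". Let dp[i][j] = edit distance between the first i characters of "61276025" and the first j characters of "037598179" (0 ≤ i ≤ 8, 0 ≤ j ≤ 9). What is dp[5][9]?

8

   ''  0  3  7  5  9  8  1  7  9
''  0  1  2  3  4  5  6  7  8  9
 6  1  1  2  3  4  5  6  7  8  9
 1  2  2  2  3  4  5  6  6  7  8
 2  3  3  3  3  4  5  6  7  7  8
 7  4  4  4  3  4  5  6  7  7  8
 6  5  5  5  4  4  5  6  7  8  8
 0  6  5  6  5  5  5  6  7  8  9
 2  7  6  6  6  6  6  6  7  8  9
 5  8  7  7  7  6  7  7  7  8  9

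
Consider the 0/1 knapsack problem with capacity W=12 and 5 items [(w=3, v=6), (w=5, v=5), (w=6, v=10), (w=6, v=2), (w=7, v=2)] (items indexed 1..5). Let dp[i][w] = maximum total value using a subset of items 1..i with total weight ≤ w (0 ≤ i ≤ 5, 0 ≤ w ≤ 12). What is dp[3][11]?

16

i\w   0   1   2   3   4   5   6   7   8   9  10  11  12
  0   0   0   0   0   0   0   0   0   0   0   0   0   0
  1   0   0   0   6   6   6   6   6   6   6   6   6   6
  2   0   0   0   6   6   6   6   6  11  11  11  11  11
  3   0   0   0   6   6   6  10  10  11  16  16  16  16
  4   0   0   0   6   6   6  10  10  11  16  16  16  16
  5   0   0   0   6   6   6  10  10  11  16  16  16  16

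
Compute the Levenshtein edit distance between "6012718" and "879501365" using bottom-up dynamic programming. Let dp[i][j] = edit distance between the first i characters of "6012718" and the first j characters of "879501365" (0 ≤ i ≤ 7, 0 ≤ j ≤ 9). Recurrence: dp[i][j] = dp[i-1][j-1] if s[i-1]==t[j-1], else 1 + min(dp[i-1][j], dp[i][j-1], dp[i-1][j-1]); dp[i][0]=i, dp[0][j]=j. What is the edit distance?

8

   ''  8  7  9  5  0  1  3  6  5
''  0  1  2  3  4  5  6  7  8  9
 6  1  1  2  3  4  5  6  7  7  8
 0  2  2  2  3  4  4  5  6  7  8
 1  3  3  3  3  4  5  4  5  6  7
 2  4  4  4  4  4  5  5  5  6  7
 7  5  5  4  5  5  5  6  6  6  7
 1  6  6  5  5  6  6  5  6  7  7
 8  7  6  6  6  6  7  6  6  7  8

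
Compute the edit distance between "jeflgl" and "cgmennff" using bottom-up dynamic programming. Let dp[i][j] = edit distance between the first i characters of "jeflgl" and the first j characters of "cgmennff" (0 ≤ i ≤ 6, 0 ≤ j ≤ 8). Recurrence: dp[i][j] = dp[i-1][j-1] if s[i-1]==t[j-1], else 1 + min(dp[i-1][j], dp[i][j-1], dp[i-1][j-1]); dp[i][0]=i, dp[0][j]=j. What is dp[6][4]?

   ''  c  g  m  e  n  n  f  f
''  0  1  2  3  4  5  6  7  8
 j  1  1  2  3  4  5  6  7  8
 e  2  2  2  3  3  4  5  6  7
 f  3  3  3  3  4  4  5  5  6
 l  4  4  4  4  4  5  5  6  6
 g  5  5  4  5  5  5  6  6  7
 l  6  6  5  5  6  6  6  7  7

6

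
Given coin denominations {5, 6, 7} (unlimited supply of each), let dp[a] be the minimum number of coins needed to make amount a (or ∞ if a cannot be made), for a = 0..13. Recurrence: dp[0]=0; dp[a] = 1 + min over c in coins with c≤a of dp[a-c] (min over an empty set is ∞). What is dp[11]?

2

 a  0  1  2  3  4  5  6  7  8  9 10 11 12 13
dp  0  -  -  -  -  1  1  1  -  -  2  2  2  2
(- denotes ∞ / unreachable)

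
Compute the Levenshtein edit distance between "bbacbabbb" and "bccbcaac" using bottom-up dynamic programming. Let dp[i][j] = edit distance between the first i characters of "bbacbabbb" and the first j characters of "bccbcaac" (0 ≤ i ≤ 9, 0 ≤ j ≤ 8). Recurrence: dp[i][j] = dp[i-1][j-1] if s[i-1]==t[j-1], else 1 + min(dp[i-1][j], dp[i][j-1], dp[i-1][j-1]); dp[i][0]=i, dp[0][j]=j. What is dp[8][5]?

5

   ''  b  c  c  b  c  a  a  c
''  0  1  2  3  4  5  6  7  8
 b  1  0  1  2  3  4  5  6  7
 b  2  1  1  2  2  3  4  5  6
 a  3  2  2  2  3  3  3  4  5
 c  4  3  2  2  3  3  4  4  4
 b  5  4  3  3  2  3  4  5  5
 a  6  5  4  4  3  3  3  4  5
 b  7  6  5  5  4  4  4  4  5
 b  8  7  6  6  5  5  5  5  5
 b  9  8  7  7  6  6  6  6  6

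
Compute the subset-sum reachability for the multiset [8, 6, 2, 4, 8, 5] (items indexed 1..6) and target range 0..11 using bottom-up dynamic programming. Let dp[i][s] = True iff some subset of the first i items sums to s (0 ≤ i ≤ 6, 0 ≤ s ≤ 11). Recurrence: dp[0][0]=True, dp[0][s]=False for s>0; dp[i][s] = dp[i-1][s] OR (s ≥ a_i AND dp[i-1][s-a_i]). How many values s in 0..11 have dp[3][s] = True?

i\s   0   1   2   3   4   5   6   7   8   9  10  11
  0   T   F   F   F   F   F   F   F   F   F   F   F
  1   T   F   F   F   F   F   F   F   T   F   F   F
  2   T   F   F   F   F   F   T   F   T   F   F   F
  3   T   F   T   F   F   F   T   F   T   F   T   F
  4   T   F   T   F   T   F   T   F   T   F   T   F
  5   T   F   T   F   T   F   T   F   T   F   T   F
  6   T   F   T   F   T   T   T   T   T   T   T   T

5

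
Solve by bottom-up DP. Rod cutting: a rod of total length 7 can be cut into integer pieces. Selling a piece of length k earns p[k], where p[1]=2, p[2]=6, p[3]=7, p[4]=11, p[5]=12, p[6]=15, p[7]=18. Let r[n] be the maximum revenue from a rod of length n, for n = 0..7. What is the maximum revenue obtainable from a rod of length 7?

20

   n    0    1    2    3    4    5    6    7
r[n]    0    2    6    8   12   14   18   20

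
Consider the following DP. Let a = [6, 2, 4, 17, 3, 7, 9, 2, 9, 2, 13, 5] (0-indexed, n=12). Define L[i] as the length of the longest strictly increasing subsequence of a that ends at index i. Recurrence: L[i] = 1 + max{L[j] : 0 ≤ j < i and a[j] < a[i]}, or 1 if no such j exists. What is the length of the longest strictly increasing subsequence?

   i    0    1    2    3    4    5    6    7    8    9   10   11
a[i]    6    2    4   17    3    7    9    2    9    2   13    5
L[i]    1    1    2    3    2    3    4    1    4    1    5    3

5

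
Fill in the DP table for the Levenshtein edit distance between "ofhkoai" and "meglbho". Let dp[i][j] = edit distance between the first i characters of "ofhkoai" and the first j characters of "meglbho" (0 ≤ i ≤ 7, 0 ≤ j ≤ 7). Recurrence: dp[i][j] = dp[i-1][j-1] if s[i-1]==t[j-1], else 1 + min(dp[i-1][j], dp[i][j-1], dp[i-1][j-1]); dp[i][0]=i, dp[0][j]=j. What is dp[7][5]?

   ''  m  e  g  l  b  h  o
''  0  1  2  3  4  5  6  7
 o  1  1  2  3  4  5  6  6
 f  2  2  2  3  4  5  6  7
 h  3  3  3  3  4  5  5  6
 k  4  4  4  4  4  5  6  6
 o  5  5  5  5  5  5  6  6
 a  6  6  6  6  6  6  6  7
 i  7  7  7  7  7  7  7  7

7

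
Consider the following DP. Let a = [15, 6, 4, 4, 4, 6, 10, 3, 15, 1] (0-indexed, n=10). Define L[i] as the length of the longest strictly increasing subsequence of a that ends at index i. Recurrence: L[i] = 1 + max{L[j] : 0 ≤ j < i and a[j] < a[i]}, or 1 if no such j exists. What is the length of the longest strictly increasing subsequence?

4

   i    0    1    2    3    4    5    6    7    8    9
a[i]   15    6    4    4    4    6   10    3   15    1
L[i]    1    1    1    1    1    2    3    1    4    1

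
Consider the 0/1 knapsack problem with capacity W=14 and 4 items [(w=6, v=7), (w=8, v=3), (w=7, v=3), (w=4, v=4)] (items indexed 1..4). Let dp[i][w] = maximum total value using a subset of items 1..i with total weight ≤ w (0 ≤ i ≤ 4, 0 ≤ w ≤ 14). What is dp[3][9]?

i\w   0   1   2   3   4   5   6   7   8   9  10  11  12  13  14
  0   0   0   0   0   0   0   0   0   0   0   0   0   0   0   0
  1   0   0   0   0   0   0   7   7   7   7   7   7   7   7   7
  2   0   0   0   0   0   0   7   7   7   7   7   7   7   7  10
  3   0   0   0   0   0   0   7   7   7   7   7   7   7  10  10
  4   0   0   0   0   4   4   7   7   7   7  11  11  11  11  11

7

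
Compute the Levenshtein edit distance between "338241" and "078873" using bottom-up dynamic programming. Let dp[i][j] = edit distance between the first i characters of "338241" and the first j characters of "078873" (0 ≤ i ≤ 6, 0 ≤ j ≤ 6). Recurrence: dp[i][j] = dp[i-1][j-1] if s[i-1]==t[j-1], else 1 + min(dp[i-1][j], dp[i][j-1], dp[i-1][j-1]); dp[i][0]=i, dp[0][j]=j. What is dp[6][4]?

   ''  0  7  8  8  7  3
''  0  1  2  3  4  5  6
 3  1  1  2  3  4  5  5
 3  2  2  2  3  4  5  5
 8  3  3  3  2  3  4  5
 2  4  4  4  3  3  4  5
 4  5  5  5  4  4  4  5
 1  6  6  6  5  5  5  5

5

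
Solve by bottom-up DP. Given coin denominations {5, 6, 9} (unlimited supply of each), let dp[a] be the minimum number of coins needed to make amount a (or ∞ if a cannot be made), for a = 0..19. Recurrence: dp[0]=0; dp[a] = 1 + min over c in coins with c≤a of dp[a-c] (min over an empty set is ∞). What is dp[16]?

 a  0  1  2  3  4  5  6  7  8  9 10 11 12 13 14 15 16 17 18 19
dp  0  -  -  -  -  1  1  -  -  1  2  2  2  -  2  2  3  3  2  3
(- denotes ∞ / unreachable)

3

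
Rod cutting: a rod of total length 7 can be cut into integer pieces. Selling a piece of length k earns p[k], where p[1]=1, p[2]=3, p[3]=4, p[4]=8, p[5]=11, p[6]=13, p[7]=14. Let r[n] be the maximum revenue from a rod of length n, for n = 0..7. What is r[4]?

8

   n    0    1    2    3    4    5    6    7
r[n]    0    1    3    4    8   11   13   14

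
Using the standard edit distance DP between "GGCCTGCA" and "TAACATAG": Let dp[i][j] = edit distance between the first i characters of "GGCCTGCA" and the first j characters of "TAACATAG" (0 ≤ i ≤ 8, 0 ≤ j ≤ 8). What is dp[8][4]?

7

   ''  T  A  A  C  A  T  A  G
''  0  1  2  3  4  5  6  7  8
 G  1  1  2  3  4  5  6  7  7
 G  2  2  2  3  4  5  6  7  7
 C  3  3  3  3  3  4  5  6  7
 C  4  4  4  4  3  4  5  6  7
 T  5  4  5  5  4  4  4  5  6
 G  6  5  5  6  5  5  5  5  5
 C  7  6  6  6  6  6  6  6  6
 A  8  7  6  6  7  6  7  6  7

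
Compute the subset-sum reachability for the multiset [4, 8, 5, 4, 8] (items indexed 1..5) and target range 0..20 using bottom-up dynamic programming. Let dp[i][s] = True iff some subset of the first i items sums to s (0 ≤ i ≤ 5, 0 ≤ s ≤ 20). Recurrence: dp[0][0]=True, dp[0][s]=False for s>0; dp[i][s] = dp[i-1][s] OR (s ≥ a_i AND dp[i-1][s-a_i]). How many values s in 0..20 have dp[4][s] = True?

i\s   0   1   2   3   4   5   6   7   8   9  10  11  12  13  14  15  16  17  18  19  20
  0   T   F   F   F   F   F   F   F   F   F   F   F   F   F   F   F   F   F   F   F   F
  1   T   F   F   F   T   F   F   F   F   F   F   F   F   F   F   F   F   F   F   F   F
  2   T   F   F   F   T   F   F   F   T   F   F   F   T   F   F   F   F   F   F   F   F
  3   T   F   F   F   T   T   F   F   T   T   F   F   T   T   F   F   F   T   F   F   F
  4   T   F   F   F   T   T   F   F   T   T   F   F   T   T   F   F   T   T   F   F   F
  5   T   F   F   F   T   T   F   F   T   T   F   F   T   T   F   F   T   T   F   F   T

9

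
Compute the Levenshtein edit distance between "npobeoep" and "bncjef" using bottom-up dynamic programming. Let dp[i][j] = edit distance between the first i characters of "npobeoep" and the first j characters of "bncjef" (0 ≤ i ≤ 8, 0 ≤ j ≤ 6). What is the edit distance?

7

   ''  b  n  c  j  e  f
''  0  1  2  3  4  5  6
 n  1  1  1  2  3  4  5
 p  2  2  2  2  3  4  5
 o  3  3  3  3  3  4  5
 b  4  3  4  4  4  4  5
 e  5  4  4  5  5  4  5
 o  6  5  5  5  6  5  5
 e  7  6  6  6  6  6  6
 p  8  7  7  7  7  7  7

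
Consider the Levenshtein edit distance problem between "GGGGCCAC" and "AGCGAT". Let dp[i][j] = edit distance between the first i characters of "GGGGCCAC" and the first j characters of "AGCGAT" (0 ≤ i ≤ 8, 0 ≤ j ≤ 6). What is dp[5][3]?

   ''  A  G  C  G  A  T
''  0  1  2  3  4  5  6
 G  1  1  1  2  3  4  5
 G  2  2  1  2  2  3  4
 G  3  3  2  2  2  3  4
 G  4  4  3  3  2  3  4
 C  5  5  4  3  3  3  4
 C  6  6  5  4  4  4  4
 A  7  6  6  5  5  4  5
 C  8  7  7  6  6  5  5

3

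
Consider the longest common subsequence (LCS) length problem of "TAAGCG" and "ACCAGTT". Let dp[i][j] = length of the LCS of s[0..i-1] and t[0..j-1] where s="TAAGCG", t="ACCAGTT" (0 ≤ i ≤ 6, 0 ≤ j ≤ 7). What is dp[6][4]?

   ''  A  C  C  A  G  T  T
''  0  0  0  0  0  0  0  0
 T  0  0  0  0  0  0  1  1
 A  0  1  1  1  1  1  1  1
 A  0  1  1  1  2  2  2  2
 G  0  1  1  1  2  3  3  3
 C  0  1  2  2  2  3  3  3
 G  0  1  2  2  2  3  3  3

2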